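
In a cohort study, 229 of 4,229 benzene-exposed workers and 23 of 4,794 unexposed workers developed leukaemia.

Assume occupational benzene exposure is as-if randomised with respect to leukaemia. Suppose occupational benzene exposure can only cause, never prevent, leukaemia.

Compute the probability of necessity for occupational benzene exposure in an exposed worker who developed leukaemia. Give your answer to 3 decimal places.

PN ≈ 0.911

p₁ = P(outcome | exposed) = 229/4229 = 0.05415
p₀ = P(outcome | unexposed) = 23/4794 = 0.0047977
Under exogeneity and monotonicity, PN = (p₁ − p₀) / p₁.
PN = (0.05415 − 0.0047977) / 0.05415 = 0.049352 / 0.05415 ≈ 0.9114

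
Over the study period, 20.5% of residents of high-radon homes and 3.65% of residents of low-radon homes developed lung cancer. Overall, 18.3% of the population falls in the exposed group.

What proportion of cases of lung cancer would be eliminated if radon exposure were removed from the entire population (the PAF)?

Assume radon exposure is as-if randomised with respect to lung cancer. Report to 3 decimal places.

PAF ≈ 0.458

p₁ = 0.205, p₀ = 0.0365.
Overall risk P(Y=1) = π·p₁ + (1−π)·p₀ = 0.183×0.205 + 0.817×0.0365 = 0.067335.
Under exogeneity, PAF = [P(Y=1) − p₀] / P(Y=1).
PAF = (0.067335 − 0.0365) / 0.067335 ≈ 0.4579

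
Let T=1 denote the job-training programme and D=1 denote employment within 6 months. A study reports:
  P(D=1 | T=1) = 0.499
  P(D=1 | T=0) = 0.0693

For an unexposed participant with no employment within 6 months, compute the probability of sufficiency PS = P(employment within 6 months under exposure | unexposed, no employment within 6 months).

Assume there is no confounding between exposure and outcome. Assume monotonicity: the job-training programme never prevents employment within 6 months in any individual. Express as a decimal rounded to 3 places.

Let p₁ = 0.499, p₀ = 0.0693.
Under exogeneity and monotonicity, PS = (p₁ − p₀) / (1 − p₀).
PS = (0.499 − 0.0693) / (1 − 0.0693) = 0.4297 / 0.9307 ≈ 0.4617

PS ≈ 0.462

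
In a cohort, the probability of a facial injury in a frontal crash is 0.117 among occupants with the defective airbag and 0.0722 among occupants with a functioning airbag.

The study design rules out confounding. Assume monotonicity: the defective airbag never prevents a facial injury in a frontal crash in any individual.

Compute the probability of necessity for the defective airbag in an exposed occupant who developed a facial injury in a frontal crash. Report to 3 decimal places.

Let p₁ = 0.117, p₀ = 0.0722.
Under exogeneity and monotonicity, PN = (p₁ − p₀) / p₁.
PN = (0.117 − 0.0722) / 0.117 = 0.0448 / 0.117 ≈ 0.3829

PN ≈ 0.383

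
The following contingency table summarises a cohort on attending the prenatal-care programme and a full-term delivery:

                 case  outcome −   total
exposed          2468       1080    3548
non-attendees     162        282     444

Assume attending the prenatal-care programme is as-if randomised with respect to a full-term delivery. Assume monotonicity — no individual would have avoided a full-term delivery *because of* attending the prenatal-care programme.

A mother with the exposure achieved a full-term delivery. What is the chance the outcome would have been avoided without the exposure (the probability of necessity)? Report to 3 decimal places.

p₁ = P(outcome | exposed) = 2468/3548 = 0.6956
p₀ = P(outcome | unexposed) = 162/444 = 0.36486
Under exogeneity and monotonicity, PN = (p₁ − p₀) / p₁.
PN = (0.6956 − 0.36486) / 0.6956 = 0.33074 / 0.6956 ≈ 0.4755

PN ≈ 0.475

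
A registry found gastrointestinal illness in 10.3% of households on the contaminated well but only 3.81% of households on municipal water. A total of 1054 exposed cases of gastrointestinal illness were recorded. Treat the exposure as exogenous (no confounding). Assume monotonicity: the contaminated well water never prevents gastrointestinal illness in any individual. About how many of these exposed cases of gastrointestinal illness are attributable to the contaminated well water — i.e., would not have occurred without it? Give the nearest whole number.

p₁ = 0.103, p₀ = 0.0381.
PN = (p₁ − p₀)/p₁ = (0.103 − 0.0381) / 0.103 ≈ 0.63010.
Attributable cases ≈ PN × (exposed cases) = 0.63010 × 1054 ≈ 664.12.

about 664 cases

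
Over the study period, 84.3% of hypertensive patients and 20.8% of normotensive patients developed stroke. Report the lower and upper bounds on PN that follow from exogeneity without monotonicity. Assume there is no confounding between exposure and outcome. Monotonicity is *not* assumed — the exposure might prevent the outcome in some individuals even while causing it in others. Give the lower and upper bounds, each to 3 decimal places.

0.753 ≤ PN ≤ 0.940

p₁ = 0.843, p₀ = 0.208.
Under exogeneity alone the bounds on PN are max{0,(p₁−p₀)/p₁} ≤ PN ≤ min{1,(1−p₀)/p₁}.
  lower = (p₁ − p₀)/p₁ = 0.635 / 0.843 ≈ 0.7533
  upper = min{1, (1 − p₀)/p₁} = 0.792 / 0.843 ≈ 0.9395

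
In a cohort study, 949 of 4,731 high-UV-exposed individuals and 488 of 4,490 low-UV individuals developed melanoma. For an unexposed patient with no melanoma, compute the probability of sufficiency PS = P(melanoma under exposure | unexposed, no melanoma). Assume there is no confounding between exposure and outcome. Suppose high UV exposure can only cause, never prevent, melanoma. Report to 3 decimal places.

PS ≈ 0.103

p₁ = P(outcome | exposed) = 949/4731 = 0.20059
p₀ = P(outcome | unexposed) = 488/4490 = 0.10869
Under exogeneity and monotonicity, PS = (p₁ − p₀) / (1 − p₀).
PS = (0.20059 − 0.10869) / (1 − 0.10869) = 0.091906 / 0.89131 ≈ 0.1031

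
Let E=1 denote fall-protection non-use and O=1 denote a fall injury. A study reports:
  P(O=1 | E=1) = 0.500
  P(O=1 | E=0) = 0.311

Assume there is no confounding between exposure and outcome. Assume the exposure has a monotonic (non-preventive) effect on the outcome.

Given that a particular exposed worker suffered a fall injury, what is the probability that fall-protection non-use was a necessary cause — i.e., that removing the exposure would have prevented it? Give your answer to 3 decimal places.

Let p₁ = 0.5, p₀ = 0.311.
Under exogeneity and monotonicity, PN = (p₁ − p₀) / p₁.
PN = (0.5 − 0.311) / 0.5 = 0.189 / 0.5 ≈ 0.3780

PN ≈ 0.378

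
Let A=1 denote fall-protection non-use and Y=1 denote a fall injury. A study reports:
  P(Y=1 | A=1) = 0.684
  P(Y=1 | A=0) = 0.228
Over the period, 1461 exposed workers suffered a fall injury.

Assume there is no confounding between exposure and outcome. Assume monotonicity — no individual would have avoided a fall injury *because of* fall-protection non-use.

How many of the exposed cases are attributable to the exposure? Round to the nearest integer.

about 974 cases

Let p₁ = 0.684, p₀ = 0.228.
PN = (p₁ − p₀)/p₁ = (0.684 − 0.228) / 0.684 ≈ 0.66667.
Attributable cases ≈ PN × (exposed cases) = 0.66667 × 1461 ≈ 974.00.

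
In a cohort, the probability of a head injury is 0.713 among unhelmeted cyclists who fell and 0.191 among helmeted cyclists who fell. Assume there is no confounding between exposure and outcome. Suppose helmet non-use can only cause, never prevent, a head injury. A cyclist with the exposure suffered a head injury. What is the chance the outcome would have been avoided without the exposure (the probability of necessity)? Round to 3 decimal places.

Let p₁ = 0.713, p₀ = 0.191.
Under exogeneity and monotonicity, PN = (p₁ − p₀) / p₁.
PN = (0.713 − 0.191) / 0.713 = 0.522 / 0.713 ≈ 0.7321

PN ≈ 0.732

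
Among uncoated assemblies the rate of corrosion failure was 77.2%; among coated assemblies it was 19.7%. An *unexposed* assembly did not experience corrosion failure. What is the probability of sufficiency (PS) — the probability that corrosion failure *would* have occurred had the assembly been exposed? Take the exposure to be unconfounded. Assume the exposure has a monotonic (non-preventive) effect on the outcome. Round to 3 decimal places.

p₁ = 0.772, p₀ = 0.197.
Under exogeneity and monotonicity, PS = (p₁ − p₀) / (1 − p₀).
PS = (0.772 − 0.197) / (1 − 0.197) = 0.575 / 0.803 ≈ 0.7161

PS ≈ 0.716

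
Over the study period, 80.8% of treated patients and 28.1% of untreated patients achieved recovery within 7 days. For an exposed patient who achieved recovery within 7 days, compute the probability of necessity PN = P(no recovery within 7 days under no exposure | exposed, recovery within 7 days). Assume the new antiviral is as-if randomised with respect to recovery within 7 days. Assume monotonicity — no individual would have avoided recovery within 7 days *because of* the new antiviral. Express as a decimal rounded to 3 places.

PN ≈ 0.652

p₁ = 0.808, p₀ = 0.281.
Under exogeneity and monotonicity, PN = (p₁ − p₀) / p₁.
PN = (0.808 − 0.281) / 0.808 = 0.527 / 0.808 ≈ 0.6522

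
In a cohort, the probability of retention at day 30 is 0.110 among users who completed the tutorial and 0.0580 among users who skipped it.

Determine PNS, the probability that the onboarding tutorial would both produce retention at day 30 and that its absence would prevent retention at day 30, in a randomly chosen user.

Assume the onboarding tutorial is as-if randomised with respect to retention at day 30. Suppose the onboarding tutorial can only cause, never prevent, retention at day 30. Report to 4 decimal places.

PNS ≈ 0.0520

Let p₁ = 0.11, p₀ = 0.058.
Under exogeneity and monotonicity, PNS = p₁ − p₀.
PNS = 0.11 − 0.058 = 0.052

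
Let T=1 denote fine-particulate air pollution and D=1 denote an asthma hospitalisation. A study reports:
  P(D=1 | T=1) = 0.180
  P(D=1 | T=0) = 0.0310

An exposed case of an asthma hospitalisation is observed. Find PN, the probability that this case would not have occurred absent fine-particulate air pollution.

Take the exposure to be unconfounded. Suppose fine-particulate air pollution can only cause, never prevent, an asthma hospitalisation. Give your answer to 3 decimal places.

Let p₁ = 0.18, p₀ = 0.031.
Under exogeneity and monotonicity, PN = (p₁ − p₀) / p₁.
PN = (0.18 − 0.031) / 0.18 = 0.149 / 0.18 ≈ 0.8278

PN ≈ 0.828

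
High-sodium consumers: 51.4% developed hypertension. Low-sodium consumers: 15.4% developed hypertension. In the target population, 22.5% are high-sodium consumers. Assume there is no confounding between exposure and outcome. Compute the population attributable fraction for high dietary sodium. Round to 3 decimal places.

PAF ≈ 0.345

p₁ = 0.514, p₀ = 0.154.
Overall risk P(Y=1) = π·p₁ + (1−π)·p₀ = 0.225×0.514 + 0.775×0.154 = 0.235.
Under exogeneity, PAF = [P(Y=1) − p₀] / P(Y=1).
PAF = (0.235 − 0.154) / 0.235 ≈ 0.3447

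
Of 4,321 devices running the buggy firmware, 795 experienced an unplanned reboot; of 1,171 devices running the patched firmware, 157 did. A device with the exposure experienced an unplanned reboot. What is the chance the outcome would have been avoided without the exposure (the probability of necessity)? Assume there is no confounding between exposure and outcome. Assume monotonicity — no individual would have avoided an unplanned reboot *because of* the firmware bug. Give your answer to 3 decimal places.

p₁ = P(outcome | exposed) = 795/4321 = 0.18399
p₀ = P(outcome | unexposed) = 157/1171 = 0.13407
Under exogeneity and monotonicity, PN = (p₁ − p₀) / p₁.
PN = (0.18399 − 0.13407) / 0.18399 = 0.049912 / 0.18399 ≈ 0.2713

PN ≈ 0.271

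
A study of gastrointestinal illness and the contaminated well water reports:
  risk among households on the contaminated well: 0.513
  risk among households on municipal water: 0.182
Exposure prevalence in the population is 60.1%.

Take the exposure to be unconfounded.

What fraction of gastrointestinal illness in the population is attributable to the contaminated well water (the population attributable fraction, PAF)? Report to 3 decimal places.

Let p₁ = 0.513, p₀ = 0.182.
Overall risk P(Y=1) = π·p₁ + (1−π)·p₀ = 0.601×0.513 + 0.399×0.182 = 0.38093.
Under exogeneity, PAF = [P(Y=1) − p₀] / P(Y=1).
PAF = (0.38093 − 0.182) / 0.38093 ≈ 0.5222

PAF ≈ 0.522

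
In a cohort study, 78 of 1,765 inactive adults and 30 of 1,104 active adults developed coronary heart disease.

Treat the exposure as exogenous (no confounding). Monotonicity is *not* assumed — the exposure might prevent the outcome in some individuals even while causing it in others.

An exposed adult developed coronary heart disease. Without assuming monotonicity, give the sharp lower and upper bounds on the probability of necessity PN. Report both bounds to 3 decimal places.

0.385 ≤ PN ≤ 1.000

p₁ = P(outcome | exposed) = 78/1765 = 0.044193
p₀ = P(outcome | unexposed) = 30/1104 = 0.027174
Under exogeneity alone the bounds on PN are max{0,(p₁−p₀)/p₁} ≤ PN ≤ min{1,(1−p₀)/p₁}.
  lower = (p₁ − p₀)/p₁ = 0.017019 / 0.044193 ≈ 0.3851
  upper = min{1, (1 − p₀)/p₁} = 0.97283 / 0.044193 ≈ 22.0133 → capped at 1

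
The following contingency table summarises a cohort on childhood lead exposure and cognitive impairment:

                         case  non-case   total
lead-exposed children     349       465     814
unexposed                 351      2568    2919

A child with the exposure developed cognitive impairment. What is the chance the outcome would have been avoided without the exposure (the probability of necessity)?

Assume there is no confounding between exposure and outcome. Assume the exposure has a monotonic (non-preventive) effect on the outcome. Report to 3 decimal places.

p₁ = P(outcome | exposed) = 349/814 = 0.42875
p₀ = P(outcome | unexposed) = 351/2919 = 0.12025
Under exogeneity and monotonicity, PN = (p₁ − p₀)/p₁.
PN = (0.42875 − 0.12025) / 0.42875 ≈ 0.7195

PN ≈ 0.720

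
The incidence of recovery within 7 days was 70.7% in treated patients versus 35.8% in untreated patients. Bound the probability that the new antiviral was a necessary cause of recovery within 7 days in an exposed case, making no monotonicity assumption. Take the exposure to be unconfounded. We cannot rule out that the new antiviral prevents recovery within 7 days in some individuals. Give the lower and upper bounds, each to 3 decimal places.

p₁ = 0.707, p₀ = 0.358.
Under exogeneity alone the bounds on PN are max{0,(p₁−p₀)/p₁} ≤ PN ≤ min{1,(1−p₀)/p₁}.
  lower = (p₁ − p₀)/p₁ = 0.349 / 0.707 ≈ 0.4936
  upper = min{1, (1 − p₀)/p₁} = 0.642 / 0.707 ≈ 0.9081

0.494 ≤ PN ≤ 0.908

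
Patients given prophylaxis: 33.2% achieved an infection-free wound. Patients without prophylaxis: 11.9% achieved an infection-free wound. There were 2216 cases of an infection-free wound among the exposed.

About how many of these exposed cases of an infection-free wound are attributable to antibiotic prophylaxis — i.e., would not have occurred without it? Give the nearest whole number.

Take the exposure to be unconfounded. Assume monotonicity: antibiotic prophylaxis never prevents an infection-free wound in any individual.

about 1422 cases

p₁ = 0.332, p₀ = 0.119.
PN = (p₁ − p₀)/p₁ = (0.332 − 0.119) / 0.332 ≈ 0.64157.
Attributable cases ≈ PN × (exposed cases) = 0.64157 × 2216 ≈ 1421.71.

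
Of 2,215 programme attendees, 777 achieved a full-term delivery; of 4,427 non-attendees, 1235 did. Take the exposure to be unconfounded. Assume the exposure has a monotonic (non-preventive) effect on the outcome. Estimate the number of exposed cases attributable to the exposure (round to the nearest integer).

about 159 cases

p₁ = P(outcome | exposed) = 777/2215 = 0.35079
p₀ = P(outcome | unexposed) = 1235/4427 = 0.27897
PN = (p₁ − p₀)/p₁ = (0.35079 − 0.27897) / 0.35079 ≈ 0.20474.
Attributable cases ≈ PN × (exposed cases) = 0.20474 × 777 ≈ 159.08.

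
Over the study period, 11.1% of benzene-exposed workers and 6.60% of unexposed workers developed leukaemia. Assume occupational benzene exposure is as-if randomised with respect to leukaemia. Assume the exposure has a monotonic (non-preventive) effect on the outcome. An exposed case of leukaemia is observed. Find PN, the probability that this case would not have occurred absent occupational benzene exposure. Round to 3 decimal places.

p₁ = 0.111, p₀ = 0.066.
Under exogeneity and monotonicity, PN = (p₁ − p₀) / p₁.
PN = (0.111 − 0.066) / 0.111 = 0.045 / 0.111 ≈ 0.4054

PN ≈ 0.405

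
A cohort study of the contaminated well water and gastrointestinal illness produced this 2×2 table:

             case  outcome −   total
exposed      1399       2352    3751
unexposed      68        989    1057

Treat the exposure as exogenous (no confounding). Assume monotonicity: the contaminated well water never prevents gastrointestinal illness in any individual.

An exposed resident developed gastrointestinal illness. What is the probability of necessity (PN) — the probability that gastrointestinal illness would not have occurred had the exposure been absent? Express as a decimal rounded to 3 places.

PN ≈ 0.828

p₁ = P(outcome | exposed) = 1399/3751 = 0.37297
p₀ = P(outcome | unexposed) = 68/1057 = 0.064333
Under exogeneity and monotonicity, PN = (p₁ − p₀)/p₁.
PN = (0.37297 − 0.064333) / 0.37297 ≈ 0.8275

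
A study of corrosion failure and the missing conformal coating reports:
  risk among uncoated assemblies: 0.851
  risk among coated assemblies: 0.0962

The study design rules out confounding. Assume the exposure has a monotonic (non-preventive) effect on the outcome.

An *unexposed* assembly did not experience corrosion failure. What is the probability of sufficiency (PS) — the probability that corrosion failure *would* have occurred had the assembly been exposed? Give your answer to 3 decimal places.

PS ≈ 0.835

Let p₁ = 0.851, p₀ = 0.0962.
Under exogeneity and monotonicity, PS = (p₁ − p₀) / (1 − p₀).
PS = (0.851 − 0.0962) / (1 − 0.0962) = 0.7548 / 0.9038 ≈ 0.8351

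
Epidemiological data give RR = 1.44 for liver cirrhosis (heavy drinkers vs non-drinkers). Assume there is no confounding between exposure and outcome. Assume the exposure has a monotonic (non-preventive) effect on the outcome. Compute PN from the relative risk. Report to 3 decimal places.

Under exogeneity and monotonicity, PN = (RR − 1) / RR = 1 − 1/RR.
PN = (1.44 − 1) / 1.44 = 0.44 / 1.44 ≈ 0.3056

PN ≈ 0.306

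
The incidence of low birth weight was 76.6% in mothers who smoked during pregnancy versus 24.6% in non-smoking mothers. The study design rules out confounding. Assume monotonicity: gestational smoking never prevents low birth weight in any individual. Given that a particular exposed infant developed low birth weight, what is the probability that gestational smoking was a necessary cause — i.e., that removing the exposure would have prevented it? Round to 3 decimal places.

PN ≈ 0.679

p₁ = 0.766, p₀ = 0.246.
Under exogeneity and monotonicity, PN = (p₁ − p₀) / p₁.
PN = (0.766 − 0.246) / 0.766 = 0.52 / 0.766 ≈ 0.6789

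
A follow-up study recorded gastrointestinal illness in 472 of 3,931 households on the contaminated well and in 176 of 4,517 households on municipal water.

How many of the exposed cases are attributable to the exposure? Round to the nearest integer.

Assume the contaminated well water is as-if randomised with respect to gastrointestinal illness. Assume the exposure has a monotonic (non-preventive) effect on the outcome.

p₁ = P(outcome | exposed) = 472/3931 = 0.12007
p₀ = P(outcome | unexposed) = 176/4517 = 0.038964
PN = (p₁ − p₀)/p₁ = (0.12007 − 0.038964) / 0.12007 ≈ 0.67549.
Attributable cases ≈ PN × (exposed cases) = 0.67549 × 472 ≈ 318.83.

about 319 cases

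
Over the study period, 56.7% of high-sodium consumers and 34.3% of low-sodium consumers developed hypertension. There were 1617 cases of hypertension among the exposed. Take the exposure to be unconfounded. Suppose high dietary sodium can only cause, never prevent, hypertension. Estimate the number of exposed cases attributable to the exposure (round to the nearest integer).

about 639 cases

p₁ = 0.567, p₀ = 0.343.
PN = (p₁ − p₀)/p₁ = (0.567 − 0.343) / 0.567 ≈ 0.39506.
Attributable cases ≈ PN × (exposed cases) = 0.39506 × 1617 ≈ 638.81.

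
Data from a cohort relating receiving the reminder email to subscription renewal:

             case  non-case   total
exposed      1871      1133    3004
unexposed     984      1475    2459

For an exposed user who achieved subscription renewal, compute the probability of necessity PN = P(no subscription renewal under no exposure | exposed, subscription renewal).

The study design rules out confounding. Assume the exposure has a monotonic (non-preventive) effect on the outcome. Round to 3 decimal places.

PN ≈ 0.358

p₁ = P(outcome | exposed) = 1871/3004 = 0.62284
p₀ = P(outcome | unexposed) = 984/2459 = 0.40016
Under exogeneity and monotonicity, PN = (p₁ − p₀) / p₁.
PN = (0.62284 − 0.40016) / 0.62284 = 0.22267 / 0.62284 ≈ 0.3575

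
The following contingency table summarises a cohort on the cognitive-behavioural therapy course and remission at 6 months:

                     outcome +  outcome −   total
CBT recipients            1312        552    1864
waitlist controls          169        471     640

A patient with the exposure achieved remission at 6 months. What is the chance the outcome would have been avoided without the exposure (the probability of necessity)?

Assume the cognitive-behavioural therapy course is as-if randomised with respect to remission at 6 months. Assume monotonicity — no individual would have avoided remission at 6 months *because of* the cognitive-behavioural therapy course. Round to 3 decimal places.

PN ≈ 0.625

p₁ = P(outcome | exposed) = 1312/1864 = 0.70386
p₀ = P(outcome | unexposed) = 169/640 = 0.26406
Under exogeneity and monotonicity, PN = (p₁ − p₀) / p₁.
PN = (0.70386 − 0.26406) / 0.70386 = 0.4398 / 0.70386 ≈ 0.6248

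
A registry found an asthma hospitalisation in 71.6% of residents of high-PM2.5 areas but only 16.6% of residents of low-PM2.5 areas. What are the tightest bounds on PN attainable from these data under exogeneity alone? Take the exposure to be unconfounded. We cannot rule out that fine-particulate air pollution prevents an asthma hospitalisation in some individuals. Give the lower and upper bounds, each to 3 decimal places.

p₁ = 0.716, p₀ = 0.166.
Under exogeneity alone the bounds on PN are max{0,(p₁−p₀)/p₁} ≤ PN ≤ min{1,(1−p₀)/p₁}.
  lower = (p₁ − p₀)/p₁ = 0.55 / 0.716 ≈ 0.7682
  upper = min{1, (1 − p₀)/p₁} = 0.834 / 0.716 ≈ 1.1648 → capped at 1

0.768 ≤ PN ≤ 1.000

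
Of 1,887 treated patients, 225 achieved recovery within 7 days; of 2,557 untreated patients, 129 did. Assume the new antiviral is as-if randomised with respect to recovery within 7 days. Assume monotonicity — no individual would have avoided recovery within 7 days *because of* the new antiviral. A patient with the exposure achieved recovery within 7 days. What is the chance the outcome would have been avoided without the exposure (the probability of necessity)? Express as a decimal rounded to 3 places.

p₁ = P(outcome | exposed) = 225/1887 = 0.11924
p₀ = P(outcome | unexposed) = 129/2557 = 0.05045
Under exogeneity and monotonicity, PN = (p₁ − p₀) / p₁.
PN = (0.11924 − 0.05045) / 0.11924 = 0.068787 / 0.11924 ≈ 0.5769

PN ≈ 0.577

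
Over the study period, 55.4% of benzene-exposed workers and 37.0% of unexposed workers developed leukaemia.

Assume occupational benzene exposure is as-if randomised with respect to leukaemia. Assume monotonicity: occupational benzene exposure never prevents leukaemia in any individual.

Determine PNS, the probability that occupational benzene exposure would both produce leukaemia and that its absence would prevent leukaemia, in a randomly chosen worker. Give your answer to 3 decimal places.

PNS ≈ 0.184

p₁ = 0.554, p₀ = 0.37.
Under exogeneity and monotonicity, PNS = p₁ − p₀.
PNS = 0.554 − 0.37 = 0.184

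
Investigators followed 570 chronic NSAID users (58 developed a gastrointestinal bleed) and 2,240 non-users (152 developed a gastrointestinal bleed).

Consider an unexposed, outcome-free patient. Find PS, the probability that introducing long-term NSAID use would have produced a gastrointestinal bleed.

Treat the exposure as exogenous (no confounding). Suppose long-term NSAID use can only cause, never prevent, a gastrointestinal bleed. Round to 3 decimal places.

PS ≈ 0.036

p₁ = P(outcome | exposed) = 58/570 = 0.10175
p₀ = P(outcome | unexposed) = 152/2240 = 0.067857
Under exogeneity and monotonicity, PS = (p₁ − p₀) / (1 − p₀).
PS = (0.10175 − 0.067857) / (1 − 0.067857) = 0.033897 / 0.93214 ≈ 0.0364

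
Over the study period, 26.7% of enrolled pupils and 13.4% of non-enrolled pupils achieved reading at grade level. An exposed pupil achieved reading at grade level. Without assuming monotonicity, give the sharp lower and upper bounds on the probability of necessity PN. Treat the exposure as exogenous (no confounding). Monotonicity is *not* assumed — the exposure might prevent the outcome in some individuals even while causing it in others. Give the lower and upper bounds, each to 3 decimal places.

p₁ = 0.267, p₀ = 0.134.
Under exogeneity alone the bounds on PN are max{0,(p₁−p₀)/p₁} ≤ PN ≤ min{1,(1−p₀)/p₁}.
  lower = (p₁ − p₀)/p₁ = 0.133 / 0.267 ≈ 0.4981
  upper = min{1, (1 − p₀)/p₁} = 0.866 / 0.267 ≈ 3.2434 → capped at 1

0.498 ≤ PN ≤ 1.000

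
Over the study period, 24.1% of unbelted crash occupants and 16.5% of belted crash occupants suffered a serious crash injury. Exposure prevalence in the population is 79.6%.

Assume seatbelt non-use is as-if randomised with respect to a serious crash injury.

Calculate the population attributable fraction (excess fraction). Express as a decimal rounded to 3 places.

PAF ≈ 0.268

p₁ = 0.241, p₀ = 0.165.
Overall risk P(Y=1) = π·p₁ + (1−π)·p₀ = 0.796×0.241 + 0.204×0.165 = 0.2255.
Under exogeneity, PAF = [P(Y=1) − p₀] / P(Y=1).
PAF = (0.2255 − 0.165) / 0.2255 ≈ 0.2683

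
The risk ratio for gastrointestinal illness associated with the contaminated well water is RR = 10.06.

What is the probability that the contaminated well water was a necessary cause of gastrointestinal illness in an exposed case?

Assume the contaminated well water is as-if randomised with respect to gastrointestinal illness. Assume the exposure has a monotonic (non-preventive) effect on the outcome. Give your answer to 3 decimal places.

Under exogeneity and monotonicity, PN = (RR − 1) / RR = 1 − 1/RR.
PN = (10.06 − 1) / 10.06 = 9.06 / 10.06 ≈ 0.9006

PN ≈ 0.901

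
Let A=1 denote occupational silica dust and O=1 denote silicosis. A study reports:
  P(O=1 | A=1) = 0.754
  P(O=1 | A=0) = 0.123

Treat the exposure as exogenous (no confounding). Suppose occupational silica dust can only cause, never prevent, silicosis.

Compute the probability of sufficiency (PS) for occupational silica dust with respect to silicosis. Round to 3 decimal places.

PS ≈ 0.719

Let p₁ = 0.754, p₀ = 0.123.
Under exogeneity and monotonicity, PS = (p₁ − p₀) / (1 − p₀).
PS = (0.754 − 0.123) / (1 − 0.123) = 0.631 / 0.877 ≈ 0.7195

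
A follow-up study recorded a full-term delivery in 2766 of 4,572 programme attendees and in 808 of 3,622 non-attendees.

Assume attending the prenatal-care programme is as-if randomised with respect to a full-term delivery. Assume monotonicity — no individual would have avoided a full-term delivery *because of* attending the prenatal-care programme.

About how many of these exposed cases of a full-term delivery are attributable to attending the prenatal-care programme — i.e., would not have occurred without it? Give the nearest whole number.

about 1746 cases

p₁ = P(outcome | exposed) = 2766/4572 = 0.60499
p₀ = P(outcome | unexposed) = 808/3622 = 0.22308
PN = (p₁ − p₀)/p₁ = (0.60499 − 0.22308) / 0.60499 ≈ 0.63126.
Attributable cases ≈ PN × (exposed cases) = 0.63126 × 2766 ≈ 1746.07.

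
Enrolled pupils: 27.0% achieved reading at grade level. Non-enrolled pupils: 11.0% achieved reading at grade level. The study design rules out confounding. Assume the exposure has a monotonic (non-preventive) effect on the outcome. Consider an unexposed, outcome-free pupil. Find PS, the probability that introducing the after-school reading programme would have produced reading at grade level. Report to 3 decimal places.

p₁ = 0.27, p₀ = 0.11.
Under exogeneity and monotonicity, PS = (p₁ − p₀) / (1 − p₀).
PS = (0.27 − 0.11) / (1 − 0.11) = 0.16 / 0.89 ≈ 0.1798

PS ≈ 0.180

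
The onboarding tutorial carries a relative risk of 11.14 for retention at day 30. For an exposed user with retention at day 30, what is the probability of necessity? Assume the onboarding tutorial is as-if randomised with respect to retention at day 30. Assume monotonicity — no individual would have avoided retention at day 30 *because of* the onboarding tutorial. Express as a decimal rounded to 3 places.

PN ≈ 0.910

Under exogeneity and monotonicity, PN = (RR − 1) / RR = 1 − 1/RR.
PN = (11.14 − 1) / 11.14 = 10.14 / 11.14 ≈ 0.9102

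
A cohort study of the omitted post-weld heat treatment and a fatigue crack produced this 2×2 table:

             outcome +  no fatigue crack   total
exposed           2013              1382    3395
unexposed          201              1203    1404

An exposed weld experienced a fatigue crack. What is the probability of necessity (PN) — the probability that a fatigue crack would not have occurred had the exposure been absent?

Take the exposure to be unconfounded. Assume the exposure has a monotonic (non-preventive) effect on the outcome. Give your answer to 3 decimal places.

p₁ = P(outcome | exposed) = 2013/3395 = 0.59293
p₀ = P(outcome | unexposed) = 201/1404 = 0.14316
Under exogeneity and monotonicity, PN = (p₁ − p₀) / p₁.
PN = (0.59293 − 0.14316) / 0.59293 = 0.44977 / 0.59293 ≈ 0.7586

PN ≈ 0.759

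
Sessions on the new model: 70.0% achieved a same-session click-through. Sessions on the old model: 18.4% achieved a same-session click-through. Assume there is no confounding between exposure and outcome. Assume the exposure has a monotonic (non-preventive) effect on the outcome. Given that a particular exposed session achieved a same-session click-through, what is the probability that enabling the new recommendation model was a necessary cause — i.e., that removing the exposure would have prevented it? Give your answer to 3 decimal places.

PN ≈ 0.737

p₁ = 0.7, p₀ = 0.184.
Under exogeneity and monotonicity, PN = (p₁ − p₀) / p₁.
PN = (0.7 − 0.184) / 0.7 = 0.516 / 0.7 ≈ 0.7371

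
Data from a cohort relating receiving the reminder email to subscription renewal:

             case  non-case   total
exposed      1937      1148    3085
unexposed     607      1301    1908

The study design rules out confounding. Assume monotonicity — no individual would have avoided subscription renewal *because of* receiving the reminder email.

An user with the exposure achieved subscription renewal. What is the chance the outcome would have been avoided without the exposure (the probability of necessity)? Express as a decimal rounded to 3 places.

p₁ = P(outcome | exposed) = 1937/3085 = 0.62788
p₀ = P(outcome | unexposed) = 607/1908 = 0.31813
Under exogeneity and monotonicity, PN = (p₁ − p₀)/p₁.
PN = (0.62788 − 0.31813) / 0.62788 ≈ 0.4933

PN ≈ 0.493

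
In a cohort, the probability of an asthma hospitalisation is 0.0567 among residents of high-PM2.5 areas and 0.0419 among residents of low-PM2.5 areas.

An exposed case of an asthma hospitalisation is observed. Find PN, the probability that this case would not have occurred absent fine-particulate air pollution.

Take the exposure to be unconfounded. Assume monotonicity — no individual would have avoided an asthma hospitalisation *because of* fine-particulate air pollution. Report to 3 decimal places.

Let p₁ = 0.0567, p₀ = 0.0419.
Under exogeneity and monotonicity, PN = (p₁ − p₀) / p₁.
PN = (0.0567 − 0.0419) / 0.0567 = 0.0148 / 0.0567 ≈ 0.2610

PN ≈ 0.261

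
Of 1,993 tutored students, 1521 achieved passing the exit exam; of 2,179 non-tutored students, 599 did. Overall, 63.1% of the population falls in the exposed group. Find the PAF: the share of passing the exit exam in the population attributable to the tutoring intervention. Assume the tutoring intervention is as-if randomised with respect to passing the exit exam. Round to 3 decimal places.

PAF ≈ 0.528

p₁ = P(outcome | exposed) = 1521/1993 = 0.76317
p₀ = P(outcome | unexposed) = 599/2179 = 0.2749
Overall risk P(Y=1) = π·p₁ + (1−π)·p₀ = 0.631×0.76317 + 0.369×0.2749 = 0.583.
Under exogeneity, PAF = [P(Y=1) − p₀] / P(Y=1).
PAF = (0.583 − 0.2749) / 0.583 ≈ 0.5285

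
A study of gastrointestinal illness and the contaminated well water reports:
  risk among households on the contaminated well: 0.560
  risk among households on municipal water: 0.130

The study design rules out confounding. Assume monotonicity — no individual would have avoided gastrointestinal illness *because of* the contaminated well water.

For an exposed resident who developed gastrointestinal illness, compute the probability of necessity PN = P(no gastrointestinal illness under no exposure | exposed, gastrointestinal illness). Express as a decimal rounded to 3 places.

PN ≈ 0.768

Let p₁ = 0.56, p₀ = 0.13.
Under exogeneity and monotonicity, PN = (p₁ − p₀) / p₁.
PN = (0.56 − 0.13) / 0.56 = 0.43 / 0.56 ≈ 0.7679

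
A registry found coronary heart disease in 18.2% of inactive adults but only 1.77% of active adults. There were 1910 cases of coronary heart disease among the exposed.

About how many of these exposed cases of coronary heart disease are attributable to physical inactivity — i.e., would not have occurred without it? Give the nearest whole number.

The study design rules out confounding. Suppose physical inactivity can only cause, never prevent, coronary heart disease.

about 1724 cases

p₁ = 0.182, p₀ = 0.0177.
PN = (p₁ − p₀)/p₁ = (0.182 − 0.0177) / 0.182 ≈ 0.90275.
Attributable cases ≈ PN × (exposed cases) = 0.90275 × 1910 ≈ 1724.25.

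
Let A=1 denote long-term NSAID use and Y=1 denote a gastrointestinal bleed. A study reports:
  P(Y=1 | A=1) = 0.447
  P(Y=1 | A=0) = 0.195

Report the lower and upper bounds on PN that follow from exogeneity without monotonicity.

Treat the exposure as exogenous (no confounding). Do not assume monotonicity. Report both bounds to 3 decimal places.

Let p₁ = 0.447, p₀ = 0.195.
Under exogeneity alone the bounds on PN are max{0,(p₁−p₀)/p₁} ≤ PN ≤ min{1,(1−p₀)/p₁}.
  lower = (p₁ − p₀)/p₁ = 0.252 / 0.447 ≈ 0.5638
  upper = min{1, (1 − p₀)/p₁} = 0.805 / 0.447 ≈ 1.8009 → capped at 1

0.564 ≤ PN ≤ 1.000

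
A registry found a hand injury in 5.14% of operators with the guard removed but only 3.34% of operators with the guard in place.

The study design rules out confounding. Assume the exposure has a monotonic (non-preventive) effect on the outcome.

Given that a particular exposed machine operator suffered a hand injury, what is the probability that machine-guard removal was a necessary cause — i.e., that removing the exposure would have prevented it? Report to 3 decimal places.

p₁ = 0.0514, p₀ = 0.0334.
Under exogeneity and monotonicity, PN = (p₁ − p₀) / p₁.
PN = (0.0514 − 0.0334) / 0.0514 = 0.018 / 0.0514 ≈ 0.3502

PN ≈ 0.350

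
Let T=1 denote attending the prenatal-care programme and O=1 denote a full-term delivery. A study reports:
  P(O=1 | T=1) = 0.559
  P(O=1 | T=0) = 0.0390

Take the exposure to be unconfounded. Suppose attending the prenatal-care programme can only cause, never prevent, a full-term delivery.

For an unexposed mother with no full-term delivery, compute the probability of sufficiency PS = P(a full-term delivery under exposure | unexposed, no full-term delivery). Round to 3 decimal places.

Let p₁ = 0.559, p₀ = 0.039.
Under exogeneity and monotonicity, PS = (p₁ − p₀) / (1 − p₀).
PS = (0.559 − 0.039) / (1 − 0.039) = 0.52 / 0.961 ≈ 0.5411

PS ≈ 0.541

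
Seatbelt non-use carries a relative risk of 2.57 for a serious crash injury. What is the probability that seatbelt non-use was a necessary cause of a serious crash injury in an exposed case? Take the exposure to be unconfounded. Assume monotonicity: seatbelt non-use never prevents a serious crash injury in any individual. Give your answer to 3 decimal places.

PN ≈ 0.611

Under exogeneity and monotonicity, PN = (RR − 1) / RR = 1 − 1/RR.
PN = (2.57 − 1) / 2.57 = 1.57 / 2.57 ≈ 0.6109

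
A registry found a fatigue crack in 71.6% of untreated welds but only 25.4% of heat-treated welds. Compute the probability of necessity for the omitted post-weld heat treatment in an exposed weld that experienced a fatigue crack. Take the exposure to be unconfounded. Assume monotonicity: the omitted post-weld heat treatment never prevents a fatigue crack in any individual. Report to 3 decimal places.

p₁ = 0.716, p₀ = 0.254.
Under exogeneity and monotonicity, PN = (p₁ − p₀) / p₁.
PN = (0.716 − 0.254) / 0.716 = 0.462 / 0.716 ≈ 0.6453

PN ≈ 0.645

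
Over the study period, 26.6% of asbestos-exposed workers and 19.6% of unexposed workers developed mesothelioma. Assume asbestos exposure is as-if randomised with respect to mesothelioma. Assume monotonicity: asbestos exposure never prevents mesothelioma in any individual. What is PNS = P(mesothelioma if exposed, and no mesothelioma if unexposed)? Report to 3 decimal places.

p₁ = 0.266, p₀ = 0.196.
Under exogeneity and monotonicity, PNS = p₁ − p₀.
PNS = 0.266 − 0.196 = 0.07

PNS ≈ 0.070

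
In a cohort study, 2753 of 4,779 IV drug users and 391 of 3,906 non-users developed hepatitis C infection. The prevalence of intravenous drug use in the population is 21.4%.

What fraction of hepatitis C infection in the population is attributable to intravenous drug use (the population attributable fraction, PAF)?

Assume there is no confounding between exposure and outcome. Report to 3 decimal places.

p₁ = P(outcome | exposed) = 2753/4779 = 0.57606
p₀ = P(outcome | unexposed) = 391/3906 = 0.1001
Overall risk P(Y=1) = π·p₁ + (1−π)·p₀ = 0.214×0.57606 + 0.786×0.1001 = 0.20196.
Under exogeneity, PAF = [P(Y=1) − p₀] / P(Y=1).
PAF = (0.20196 − 0.1001) / 0.20196 ≈ 0.5043

PAF ≈ 0.504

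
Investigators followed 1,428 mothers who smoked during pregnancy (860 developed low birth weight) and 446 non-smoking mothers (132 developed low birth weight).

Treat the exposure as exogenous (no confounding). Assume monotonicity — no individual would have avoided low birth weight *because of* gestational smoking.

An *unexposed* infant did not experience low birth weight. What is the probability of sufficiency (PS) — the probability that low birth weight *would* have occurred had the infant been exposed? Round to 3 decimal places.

PS ≈ 0.435

p₁ = P(outcome | exposed) = 860/1428 = 0.60224
p₀ = P(outcome | unexposed) = 132/446 = 0.29596
Under exogeneity and monotonicity, PS = (p₁ − p₀) / (1 − p₀).
PS = (0.60224 − 0.29596) / (1 − 0.29596) = 0.30628 / 0.70404 ≈ 0.4350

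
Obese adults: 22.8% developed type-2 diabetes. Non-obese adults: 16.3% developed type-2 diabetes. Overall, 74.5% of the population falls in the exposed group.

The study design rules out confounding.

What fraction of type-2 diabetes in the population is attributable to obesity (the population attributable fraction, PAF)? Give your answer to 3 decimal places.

PAF ≈ 0.229

p₁ = 0.228, p₀ = 0.163.
Overall risk P(Y=1) = π·p₁ + (1−π)·p₀ = 0.745×0.228 + 0.255×0.163 = 0.21143.
Under exogeneity, PAF = [P(Y=1) − p₀] / P(Y=1).
PAF = (0.21143 − 0.163) / 0.21143 ≈ 0.2290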